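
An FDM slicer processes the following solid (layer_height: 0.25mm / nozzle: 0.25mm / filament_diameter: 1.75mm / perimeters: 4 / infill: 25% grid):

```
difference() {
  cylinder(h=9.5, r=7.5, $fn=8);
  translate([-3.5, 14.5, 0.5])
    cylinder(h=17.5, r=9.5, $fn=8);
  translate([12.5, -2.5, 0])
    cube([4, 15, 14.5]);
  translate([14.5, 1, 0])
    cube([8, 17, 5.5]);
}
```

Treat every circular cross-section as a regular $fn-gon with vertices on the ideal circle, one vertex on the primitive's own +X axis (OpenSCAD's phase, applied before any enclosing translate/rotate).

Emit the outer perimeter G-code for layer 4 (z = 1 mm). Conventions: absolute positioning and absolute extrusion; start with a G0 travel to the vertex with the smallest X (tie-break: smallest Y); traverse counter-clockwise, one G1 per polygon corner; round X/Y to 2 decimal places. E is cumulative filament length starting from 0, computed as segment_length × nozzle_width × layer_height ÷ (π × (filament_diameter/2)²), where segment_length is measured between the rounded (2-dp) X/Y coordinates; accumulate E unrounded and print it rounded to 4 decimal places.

G0 X-7.50 Y0.00 Z1.00
G1 X-5.30 Y-5.30 E0.1491
G1 X0.00 Y-7.50 E0.2982
G1 X5.30 Y-5.30 E0.4473
G1 X7.50 Y0.00 E0.5964
G1 X5.30 Y5.30 E0.7456
G1 X1.27 Y6.97 E0.8589
G1 X-3.50 Y5.00 E0.9930
G1 X-4.77 Y5.53 E1.0288
G1 X-5.30 Y5.30 E1.0438
G1 X-7.50 Y0.00 E1.1929

At z = 1 mm: the r=7.5 cylinder contributes a regular 8-gon of circumradius 7.5; the r=9.5 cylinder at (-3.5, 14.5) gives a regular 8-gon of circumradius 9.5 (constant along its height); the 4×15 cube at (12.5, -2.5) contributes its full rectangle; the cube at (14.5, 1) (footprint 8×17) is included at this height; Taking the first minus the rest: starting from the r=7.5 cylinder, the r=9.5 cylinder at (-3.5, 14.5) partially overlaps it — only the 5.01 mm² overlap (of its 255.27 mm²) is removed, clipping the outline; the 4×15 cube at (12.5, -2.5) misses the remaining region (no effect); the 8×17 cube at (14.5, 1) misses the remaining region (no effect) — 1 connected region. The outline is a single polygon with 10 vertices. Extrusion per mm of travel: 0.25 × 0.25 / (π × 0.875²) = 0.025984. Accumulating E over each segment gives final E = 1.1929.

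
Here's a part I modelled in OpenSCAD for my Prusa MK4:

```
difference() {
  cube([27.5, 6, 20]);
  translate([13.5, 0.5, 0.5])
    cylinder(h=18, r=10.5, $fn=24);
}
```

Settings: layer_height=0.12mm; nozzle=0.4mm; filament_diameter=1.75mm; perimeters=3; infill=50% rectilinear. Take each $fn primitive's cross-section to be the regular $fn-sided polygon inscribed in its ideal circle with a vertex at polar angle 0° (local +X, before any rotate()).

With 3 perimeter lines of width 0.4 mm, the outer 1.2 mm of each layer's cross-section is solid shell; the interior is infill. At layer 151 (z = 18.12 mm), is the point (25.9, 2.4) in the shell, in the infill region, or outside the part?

infill

At z = 18.12 mm: the cube (footprint 27.5×6) is included at this height; the cylinder at (13.5, 0.5): section is a regular 24-gon, circumradius r=10.5; Taking the first minus the rest: starting from the 27.5×6 cube, the r=10.5 cylinder at (13.5, 0.5) partially overlaps it — only the 119.78 mm² overlap (of its 342.42 mm²) is removed, clipping the outline — 2 connected regions. Overall, the cross-section has 2 separate islands. The nearest boundary edge runs (27.50, 6.00)→(27.50, 0.00); distance from the point to it = 1.60 mm. (Shell/infill is judged within the island containing the point — the largest one.) The point is inside the cross-section and 1.60 mm from the nearest boundary — more than the 1.2 mm shell width (3 × 0.4), so it's in the infill interior.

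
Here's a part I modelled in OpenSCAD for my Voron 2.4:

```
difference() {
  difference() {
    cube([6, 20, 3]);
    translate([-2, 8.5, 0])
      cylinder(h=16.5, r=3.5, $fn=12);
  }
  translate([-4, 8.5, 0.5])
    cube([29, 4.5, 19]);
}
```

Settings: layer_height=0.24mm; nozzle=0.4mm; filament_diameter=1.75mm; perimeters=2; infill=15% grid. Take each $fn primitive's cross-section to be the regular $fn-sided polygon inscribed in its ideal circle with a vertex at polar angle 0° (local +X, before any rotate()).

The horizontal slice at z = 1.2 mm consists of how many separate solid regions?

At z = 1.2 mm: the cube (footprint 6×20) is included at this height; the r=3.5 cylinder at (-2, 8.5) gives a regular 12-gon of circumradius 3.5 (constant along its height); Subtracting the remaining from the first: starting from the 6×20 cube, the r=3.5 cylinder at (-2, 8.5) partially overlaps it — only the 5.49 mm² overlap (of its 36.75 mm²) is removed, clipping the outline — 1 connected region; the 29×4.5 cube at (-4, 8.5) contributes its full rectangle; After the difference (first − rest): starting from that combined region, the 29×4.5 cube at (-4, 8.5) partially overlaps it — only the 24.25 mm² overlap (of its 130.50 mm²) is removed, clipping the outline — 2 connected regions. The result has 2 disconnected regions.

2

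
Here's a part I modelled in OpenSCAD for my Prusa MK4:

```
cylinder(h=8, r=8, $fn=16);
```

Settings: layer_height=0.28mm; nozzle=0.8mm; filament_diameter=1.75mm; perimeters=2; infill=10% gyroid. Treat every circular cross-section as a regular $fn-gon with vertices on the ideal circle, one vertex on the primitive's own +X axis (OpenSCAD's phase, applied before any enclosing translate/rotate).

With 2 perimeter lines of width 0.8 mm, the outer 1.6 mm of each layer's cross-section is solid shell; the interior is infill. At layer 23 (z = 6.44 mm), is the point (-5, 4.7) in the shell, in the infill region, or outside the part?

shell

At z = 6.44 mm: the cylinder: section is a regular 16-gon, circumradius r=8. Overall, the cross-section is a single solid region. The nearest boundary edge runs (-5.66, 5.66)→(-7.39, 3.06); distance from the point to it = 1.08 mm. The point is inside the cross-section, 1.08 mm from the nearest boundary — within the 1.6 mm shell band (2 × 0.8).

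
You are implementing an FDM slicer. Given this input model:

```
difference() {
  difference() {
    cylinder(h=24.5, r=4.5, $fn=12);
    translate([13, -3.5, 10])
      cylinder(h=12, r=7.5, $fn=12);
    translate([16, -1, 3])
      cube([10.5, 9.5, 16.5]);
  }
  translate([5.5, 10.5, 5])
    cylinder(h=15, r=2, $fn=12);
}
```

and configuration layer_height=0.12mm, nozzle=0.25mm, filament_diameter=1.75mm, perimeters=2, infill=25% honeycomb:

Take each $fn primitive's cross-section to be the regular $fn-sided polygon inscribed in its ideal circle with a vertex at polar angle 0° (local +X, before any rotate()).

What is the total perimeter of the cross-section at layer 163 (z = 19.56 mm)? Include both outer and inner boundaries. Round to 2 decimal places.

27.95 mm

At z = 19.56 mm: the r=4.5 cylinder gives a regular 12-gon of circumradius 4.5 (constant along its height) (perimeter = 2·12·4.500·sin(180°/12) = 27.95 mm); the r=7.5 cylinder at (13, -3.5) contributes a regular 12-gon of circumradius 7.5 (perimeter = 2·12·7.500·sin(180°/12) = 46.59 mm); the cube at (16, -1) is not intersected at this z (z outside [3, 19.5]); Subtracting the remaining from the first: starting from the r=4.5 cylinder, the r=7.5 cylinder at (13, -3.5) misses the remaining region (no effect) — boundary = 27.95 mm; the r=2 cylinder at (5.5, 10.5) gives a regular 12-gon of circumradius 2 (constant along its height) (perimeter = 2·12·2.000·sin(180°/12) = 12.42 mm); Taking the first minus the rest: starting from the result so far, the r=2 cylinder at (5.5, 10.5) misses the remaining region (no effect) — boundary = 27.95 mm. Overall, the cross-section is a single solid region. Total boundary length (outer) = 27.95 mm.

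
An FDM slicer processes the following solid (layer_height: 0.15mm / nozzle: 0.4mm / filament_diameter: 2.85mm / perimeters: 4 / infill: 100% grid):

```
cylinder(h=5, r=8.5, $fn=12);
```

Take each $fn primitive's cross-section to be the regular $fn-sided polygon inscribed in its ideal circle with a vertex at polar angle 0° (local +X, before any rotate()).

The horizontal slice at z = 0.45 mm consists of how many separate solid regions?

1

At z = 0.45 mm: the r=8.5 cylinder gives a regular 12-gon of circumradius 8.5 (constant along its height). The result has 1 disconnected region.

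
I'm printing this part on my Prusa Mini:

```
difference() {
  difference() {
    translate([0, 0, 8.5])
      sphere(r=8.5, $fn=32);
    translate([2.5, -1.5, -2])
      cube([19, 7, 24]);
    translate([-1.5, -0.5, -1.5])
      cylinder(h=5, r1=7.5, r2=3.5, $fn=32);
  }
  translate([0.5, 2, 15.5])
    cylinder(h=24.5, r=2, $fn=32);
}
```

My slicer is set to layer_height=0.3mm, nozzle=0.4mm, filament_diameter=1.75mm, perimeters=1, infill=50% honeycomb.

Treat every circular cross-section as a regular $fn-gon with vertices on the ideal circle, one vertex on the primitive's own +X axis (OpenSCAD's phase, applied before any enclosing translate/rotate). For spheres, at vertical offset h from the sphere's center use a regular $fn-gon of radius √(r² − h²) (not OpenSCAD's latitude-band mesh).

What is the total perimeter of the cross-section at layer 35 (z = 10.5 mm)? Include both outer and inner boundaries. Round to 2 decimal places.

At z = 10.5 mm: the sphere: section is a regular 32-gon, circumradius = √(r²−h²) = √(8.5²−2²) = 8.261 (perimeter = 2·32·8.261·sin(180°/32) = 51.82 mm); the 19×7 cube at (2.5, -1.5) contributes its full rectangle (perimeter 52.00 mm); the cone at (-1.5, -0.5) does not reach this height (z outside [-1.5, 3.5]); After the difference (first − rest): starting from the r=8.5 sphere, the 19×7 cube at (2.5, -1.5) partially overlaps it — only the 36.43 mm² overlap (of its 133.00 mm²) is removed, clipping the outline — boundary = 60.52 mm; the cylinder at (0.5, 2) is not intersected at this z (z outside [15.5, 40]); Subtracting the remaining from the first: none of the subtracted shapes is present at this height, so the result so far is unchanged — boundary = 60.52 mm. Overall, the cross-section is a single solid region. Total boundary length (outer) = 60.52 mm.

60.52 mm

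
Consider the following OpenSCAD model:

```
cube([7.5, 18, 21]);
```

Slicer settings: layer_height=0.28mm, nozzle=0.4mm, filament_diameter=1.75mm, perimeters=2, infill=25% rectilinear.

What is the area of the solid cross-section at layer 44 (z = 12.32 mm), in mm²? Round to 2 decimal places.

At z = 12.32 mm: the cube is present — its section is the full 7.5×18 rectangle (area 135.00 mm²). Overall, the cross-section is a single solid region. Net area = 135.00 mm².

135.00 mm²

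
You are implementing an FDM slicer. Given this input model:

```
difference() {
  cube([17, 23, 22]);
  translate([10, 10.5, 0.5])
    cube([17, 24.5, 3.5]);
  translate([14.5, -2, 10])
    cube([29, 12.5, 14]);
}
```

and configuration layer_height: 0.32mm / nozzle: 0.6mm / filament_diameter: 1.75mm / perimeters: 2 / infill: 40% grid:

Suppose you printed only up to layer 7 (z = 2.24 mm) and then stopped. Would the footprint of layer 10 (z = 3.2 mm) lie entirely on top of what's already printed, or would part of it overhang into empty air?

entirely on top

Compare the two slices. At z = 2.24: the cube is present — its section is the full 17×23 rectangle (area 391.00 mm²); the 17×24.5 cube at (10, 10.5) contributes its full rectangle (area 416.50 mm²); the cube at (14.5, -2) does not reach this height (z outside [10, 24]); Taking the first minus the rest: starting from the 17×23 cube (391.00 mm²), the 17×24.5 cube at (10, 10.5) partially overlaps it — only the 87.50 mm² overlap (of its 416.50 mm²) is removed, clipping the outline — area = 303.50 mm². At z = 3.2: the cube is present — its section is the full 17×23 rectangle (area 391.00 mm²); the cube at (10, 10.5) is present — its section is the full 17×24.5 rectangle (area 416.50 mm²); the cube at (14.5, -2) is absent (z outside [10, 24]); Subtracting the remaining from the first: starting from the 17×23 cube (391.00 mm²), the 17×24.5 cube at (10, 10.5) partially overlaps it — only the 87.50 mm² overlap (of its 416.50 mm²) is removed, clipping the outline — area = 303.50 mm². Checking containment: the cross-section at z = 3.2 is a subset of the cross-section at z = 2.24.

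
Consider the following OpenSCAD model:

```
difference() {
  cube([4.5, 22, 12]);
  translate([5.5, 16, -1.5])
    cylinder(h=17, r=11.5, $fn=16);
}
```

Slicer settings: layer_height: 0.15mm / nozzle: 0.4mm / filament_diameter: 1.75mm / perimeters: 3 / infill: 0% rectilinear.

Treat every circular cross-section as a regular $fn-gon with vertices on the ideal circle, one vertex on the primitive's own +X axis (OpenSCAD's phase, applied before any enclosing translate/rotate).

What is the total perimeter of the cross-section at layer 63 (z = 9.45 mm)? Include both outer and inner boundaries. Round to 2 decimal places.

20.10 mm

At z = 9.45 mm: the cube (footprint 4.5×22) is included at this height (perimeter 53.00 mm); the r=11.5 cylinder at (5.5, 16) contributes a regular 16-gon of circumradius 11.5 (perimeter = 2·16·11.500·sin(180°/16) = 71.79 mm); Subtracting the remaining from the first: starting from the 4.5×22 cube, the r=11.5 cylinder at (5.5, 16) partially overlaps it — only the 75.56 mm² overlap (of its 404.88 mm²) is removed, clipping the outline — boundary = 20.10 mm. Overall, the cross-section is a single solid region. Total boundary length (outer) = 20.10 mm.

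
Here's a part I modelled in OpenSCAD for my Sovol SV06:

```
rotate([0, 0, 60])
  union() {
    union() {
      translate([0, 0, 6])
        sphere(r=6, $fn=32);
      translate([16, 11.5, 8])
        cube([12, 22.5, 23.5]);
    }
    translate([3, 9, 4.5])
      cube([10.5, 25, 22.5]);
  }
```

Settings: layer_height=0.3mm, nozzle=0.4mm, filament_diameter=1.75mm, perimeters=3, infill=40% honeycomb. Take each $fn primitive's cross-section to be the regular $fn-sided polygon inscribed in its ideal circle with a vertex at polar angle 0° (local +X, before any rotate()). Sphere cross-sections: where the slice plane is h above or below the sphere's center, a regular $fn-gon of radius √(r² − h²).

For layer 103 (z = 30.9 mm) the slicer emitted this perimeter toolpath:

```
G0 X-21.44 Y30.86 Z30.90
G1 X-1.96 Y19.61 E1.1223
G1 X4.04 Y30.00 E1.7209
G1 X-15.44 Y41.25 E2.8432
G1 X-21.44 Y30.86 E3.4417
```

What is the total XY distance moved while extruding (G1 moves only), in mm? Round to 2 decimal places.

68.99 mm

Sum the Euclidean lengths of each G1 segment: total = 68.99 mm.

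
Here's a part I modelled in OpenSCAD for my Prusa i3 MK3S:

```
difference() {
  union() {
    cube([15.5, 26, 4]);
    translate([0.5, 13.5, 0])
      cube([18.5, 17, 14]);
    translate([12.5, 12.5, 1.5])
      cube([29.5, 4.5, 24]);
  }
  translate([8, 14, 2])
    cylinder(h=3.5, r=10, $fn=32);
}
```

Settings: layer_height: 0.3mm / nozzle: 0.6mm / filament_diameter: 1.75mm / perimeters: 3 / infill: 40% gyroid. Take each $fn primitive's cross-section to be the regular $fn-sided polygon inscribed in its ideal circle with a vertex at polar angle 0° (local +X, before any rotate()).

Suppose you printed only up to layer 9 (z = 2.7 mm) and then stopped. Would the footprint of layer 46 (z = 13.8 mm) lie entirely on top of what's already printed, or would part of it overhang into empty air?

part overhangs

Compare the two slices. At z = 2.7: the 15.5×26 cube contributes its full rectangle (area 403.00 mm²); the cube at (0.5, 13.5) (footprint 18.5×17) is included at this height (area 314.50 mm²); the cube at (12.5, 12.5) is present — its section is the full 29.5×4.5 rectangle (area 132.75 mm²); Taking the union: the regions partially overlap — summed areas 850.25 mm² minus the doubly-counted overlap 213.25 mm² gives 637.00 mm² — area = 637.00 mm²; the r=10 cylinder at (8, 14) contributes a regular 32-gon of circumradius 10 (area = (32/2)·10.000²·sin(360°/32) = 312.14 mm²); After the difference (first − rest): starting from that combined region (637.00 mm²), the r=10 cylinder at (8, 14) partially overlaps it — only the 288.74 mm² overlap (of its 312.14 mm²) is removed, clipping the outline — area = 348.26 mm². At z = 13.8: the cube does not reach this height (z outside [0, 4]); the 18.5×17 cube at (0.5, 13.5) contributes its full rectangle (area 314.50 mm²); the 29.5×4.5 cube at (12.5, 12.5) contributes its full rectangle (area 132.75 mm²); Combining (union): the regions partially overlap — summed areas 447.25 mm² minus the doubly-counted overlap 22.75 mm² gives 424.50 mm² — area = 424.50 mm²; the cylinder at (8, 14) is not intersected at this z (z outside [2, 5.5]); Taking the first minus the rest: none of the subtracted shapes is present at this height, so that combined region is unchanged — area = 424.50 mm². Checking containment: at z = 13.8 the cross-section extends beyond the z = 2.7 cross-section by about 159.11 mm².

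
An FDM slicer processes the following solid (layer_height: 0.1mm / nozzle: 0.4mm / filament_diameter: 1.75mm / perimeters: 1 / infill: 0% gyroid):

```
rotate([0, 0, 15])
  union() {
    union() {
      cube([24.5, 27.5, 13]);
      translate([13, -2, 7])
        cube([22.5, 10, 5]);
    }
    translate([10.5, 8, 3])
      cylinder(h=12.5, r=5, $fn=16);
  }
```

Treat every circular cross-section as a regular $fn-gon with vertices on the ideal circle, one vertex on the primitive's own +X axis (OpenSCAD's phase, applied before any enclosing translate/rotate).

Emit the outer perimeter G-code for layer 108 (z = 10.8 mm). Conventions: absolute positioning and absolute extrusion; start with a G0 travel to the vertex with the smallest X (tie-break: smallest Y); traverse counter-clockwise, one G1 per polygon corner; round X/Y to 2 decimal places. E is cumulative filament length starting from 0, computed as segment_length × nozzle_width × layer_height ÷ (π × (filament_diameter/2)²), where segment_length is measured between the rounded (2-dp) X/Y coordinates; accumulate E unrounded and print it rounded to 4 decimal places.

G0 X-7.12 Y26.56 Z10.80
G1 X0.00 Y0.00 E0.4573
G1 X12.56 Y3.36 E0.6735
G1 X13.07 Y1.43 E0.7067
G1 X34.81 Y7.26 E1.0810
G1 X32.22 Y16.92 E1.2473
G1 X21.59 Y14.07 E1.4304
G1 X16.55 Y32.90 E1.7545
G1 X-7.12 Y26.56 E2.1620

At z = 10.8 mm: the 24.5×27.5 cube contributes its full rectangle; the cube at (13, -2) (footprint 22.5×10) is included at this height; Combining (union): the regions partially overlap (shared area 92.00 mm²), so overlapping operands fuse into one piece — 1 connected region; the r=5 cylinder at (10.5, 8) contributes a regular 16-gon of circumradius 5; Combining (union): the r=5 cylinder at (10.5, 8) lies entirely inside the result so far, so the union is just the result so far — 1 connected region; (rotated 15° about Z; rotation is an isometry so areas/perimeters/island counts are preserved). The outline is a single polygon with 8 vertices. Extrusion per mm of travel: 0.4 × 0.1 / (π × 0.875²) = 0.016630. Accumulating E over each segment gives final E = 2.1620.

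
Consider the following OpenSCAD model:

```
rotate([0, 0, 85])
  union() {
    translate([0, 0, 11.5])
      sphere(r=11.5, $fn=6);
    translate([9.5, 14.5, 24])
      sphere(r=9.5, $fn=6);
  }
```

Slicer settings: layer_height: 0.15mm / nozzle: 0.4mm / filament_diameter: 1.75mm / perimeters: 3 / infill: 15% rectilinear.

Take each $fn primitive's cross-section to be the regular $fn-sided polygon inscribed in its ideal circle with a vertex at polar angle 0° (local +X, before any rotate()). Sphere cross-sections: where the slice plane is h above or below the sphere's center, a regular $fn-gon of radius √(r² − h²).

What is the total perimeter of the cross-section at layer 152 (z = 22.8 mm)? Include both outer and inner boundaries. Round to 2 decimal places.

At z = 22.8 mm: the r=11.5 sphere slices to a regular 6-gon of circumradius 2.135 (√(r²−h²) with h=11.3 from center) (perimeter = 2·6·2.135·sin(180°/6) = 12.81 mm); the r=9.5 sphere at (9.5, 14.5) slices to a regular 6-gon of circumradius 9.424 (√(r²−h²) with h=1.2 from center) (perimeter = 2·6·9.424·sin(180°/6) = 56.54 mm); Taking the union: the 2 present regions are separate (no shared area or edge), so areas and boundary lengths simply add and each stays a separate island — boundary = 69.36 mm; (rotated 85° about Z; rotation is an isometry so areas/perimeters/island counts are preserved). Overall, the cross-section has 2 separate islands. Total boundary length (outer) = 69.36 mm.

69.36 mm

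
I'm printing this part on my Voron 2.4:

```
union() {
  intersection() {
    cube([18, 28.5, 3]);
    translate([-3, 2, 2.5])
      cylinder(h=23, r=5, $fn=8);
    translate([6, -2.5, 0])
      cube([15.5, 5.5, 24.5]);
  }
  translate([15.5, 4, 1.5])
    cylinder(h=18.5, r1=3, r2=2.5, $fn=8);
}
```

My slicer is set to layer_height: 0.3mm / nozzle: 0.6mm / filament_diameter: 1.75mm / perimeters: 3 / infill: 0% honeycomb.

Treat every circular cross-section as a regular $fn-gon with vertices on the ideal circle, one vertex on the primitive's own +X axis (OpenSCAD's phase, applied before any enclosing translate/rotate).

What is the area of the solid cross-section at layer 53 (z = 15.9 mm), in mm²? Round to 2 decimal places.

19.28 mm²

At z = 15.9 mm: the cube is absent (z outside [0, 3]); the cylinder at (-3, 2): section is a regular 8-gon, circumradius r=5 (area = (8/2)·5.000²·sin(360°/8) = 70.71 mm²); the cube at (6, -2.5) is present — its section is the full 15.5×5.5 rectangle (area 85.25 mm²); Taking the intersection: at least one operand is absent at this height, so nothing remains; the cone at (15.5, 4) contributes a regular 8-gon of circumradius 2.611 (interpolated between r1=3 and r2=2.5 at t=0.778) (area = (8/2)·2.611²·sin(360°/8) = 19.28 mm²); Taking the union: only the cone at (15.5, 4) is present, so the union is just that shape — area = 19.28 mm². Overall, the cross-section is a single solid region. Net area = 19.28 mm².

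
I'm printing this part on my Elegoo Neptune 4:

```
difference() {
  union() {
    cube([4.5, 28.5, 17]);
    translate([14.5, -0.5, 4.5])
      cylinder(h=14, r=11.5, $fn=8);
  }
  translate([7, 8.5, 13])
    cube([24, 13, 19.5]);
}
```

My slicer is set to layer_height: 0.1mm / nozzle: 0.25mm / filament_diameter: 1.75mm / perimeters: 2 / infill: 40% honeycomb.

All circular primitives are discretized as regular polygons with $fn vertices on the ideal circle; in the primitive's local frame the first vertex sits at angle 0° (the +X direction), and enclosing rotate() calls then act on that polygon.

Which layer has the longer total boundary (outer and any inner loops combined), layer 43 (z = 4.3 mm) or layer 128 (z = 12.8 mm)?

layer 128 (z = 12.8 mm)

Layer 43 (z = 4.3): the cube is present — its section is the full 4.5×28.5 rectangle (perimeter 66.00 mm); the cylinder at (14.5, -0.5) does not reach this height (z outside [4.5, 18.5]); Merging all regions: only the 4.5×28.5 cube is present, so the union is just that shape — boundary = 66.00 mm; the cube at (7, 8.5) does not reach this height (z outside [13, 32.5]); Subtracting the remaining from the first: none of the subtracted shapes is present at this height, so that combined region is unchanged — boundary = 66.00 mm. So its perimeter = 66.00 mm. Layer 128 (z = 12.8): the cube is present — its section is the full 4.5×28.5 rectangle (perimeter 66.00 mm); the cylinder at (14.5, -0.5): section is a regular 8-gon, circumradius r=11.5 (perimeter = 2·8·11.500·sin(180°/8) = 70.41 mm); Taking the union: the regions partially overlap (shared area 2.02 mm²), so the edge portions inside another operand are dropped and the merged outline is re-measured after clipping — boundary = 128.62 mm; the cube at (7, 8.5) is absent (z outside [13, 32.5]); Taking the first minus the rest: none of the subtracted shapes is present at this height, so the result so far is unchanged — boundary = 128.62 mm. So its perimeter = 128.62 mm. Layer 128 is larger (128.62 vs 66.00 mm).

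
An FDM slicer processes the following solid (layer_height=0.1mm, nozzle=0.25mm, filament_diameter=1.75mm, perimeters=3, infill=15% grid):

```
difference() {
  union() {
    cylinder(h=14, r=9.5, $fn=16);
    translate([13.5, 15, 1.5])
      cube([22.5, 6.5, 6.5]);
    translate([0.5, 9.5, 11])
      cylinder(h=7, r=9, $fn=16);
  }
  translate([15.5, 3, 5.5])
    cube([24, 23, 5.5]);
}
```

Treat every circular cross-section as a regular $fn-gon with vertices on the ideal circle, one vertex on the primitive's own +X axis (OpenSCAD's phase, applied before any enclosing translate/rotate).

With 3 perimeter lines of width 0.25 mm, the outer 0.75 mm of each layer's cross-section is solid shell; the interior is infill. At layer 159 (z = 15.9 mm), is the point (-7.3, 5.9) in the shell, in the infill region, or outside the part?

At z = 15.9 mm: the cylinder is absent (z outside [0, 14]); the cube at (13.5, 15) does not reach this height (z outside [1.5, 8]); the cylinder at (0.5, 9.5): section is a regular 16-gon, circumradius r=9; Merging all regions: only the r=9 cylinder at (0.5, 9.5) is present, so the union is just that shape — 1 connected region; the cube at (15.5, 3) is not intersected at this z (z outside [5.5, 11]); Taking the first minus the rest: none of the subtracted shapes is present at this height, so that combined region is unchanged — 1 connected region. Overall, the cross-section is a single solid region. The nearest boundary edge runs (-7.81, 6.06)→(-5.86, 3.14); distance from the point to it = 0.34 mm. The point is inside the cross-section, 0.34 mm from the nearest boundary — within the 0.75 mm shell band (3 × 0.25).

shell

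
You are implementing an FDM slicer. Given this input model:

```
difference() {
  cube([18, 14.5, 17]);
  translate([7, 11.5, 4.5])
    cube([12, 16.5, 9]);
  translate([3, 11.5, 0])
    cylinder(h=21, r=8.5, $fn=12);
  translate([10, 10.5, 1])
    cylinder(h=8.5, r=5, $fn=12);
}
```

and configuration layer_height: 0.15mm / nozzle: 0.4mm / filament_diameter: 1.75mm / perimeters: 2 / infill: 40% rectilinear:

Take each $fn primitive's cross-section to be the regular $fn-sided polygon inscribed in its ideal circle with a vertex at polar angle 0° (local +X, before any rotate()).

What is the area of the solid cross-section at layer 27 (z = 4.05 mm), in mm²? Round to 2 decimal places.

At z = 4.05 mm: the cube (footprint 18×14.5) is included at this height (area 261.00 mm²); the cube at (7, 11.5) is absent (z outside [4.5, 13.5]); the r=8.5 cylinder at (3, 11.5) contributes a regular 12-gon of circumradius 8.5 (area = (12/2)·8.500²·sin(360°/12) = 216.75 mm²); the r=5 cylinder at (10, 10.5) gives a regular 12-gon of circumradius 5 (constant along its height) (area = (12/2)·5.000²·sin(360°/12) = 75.00 mm²); After the difference (first − rest): starting from the 18×14.5 cube (261.00 mm²), the r=8.5 cylinder at (3, 11.5) partially overlaps it — only the 111.78 mm² overlap (of its 216.75 mm²) is removed, clipping the outline; the r=5 cylinder at (10, 10.5) partially overlaps it — only the 29.23 mm² overlap (of its 75.00 mm²) is removed, clipping the outline — area = 120.00 mm². Overall, the cross-section is a single solid region. Net area = 120.00 mm².

120.00 mm²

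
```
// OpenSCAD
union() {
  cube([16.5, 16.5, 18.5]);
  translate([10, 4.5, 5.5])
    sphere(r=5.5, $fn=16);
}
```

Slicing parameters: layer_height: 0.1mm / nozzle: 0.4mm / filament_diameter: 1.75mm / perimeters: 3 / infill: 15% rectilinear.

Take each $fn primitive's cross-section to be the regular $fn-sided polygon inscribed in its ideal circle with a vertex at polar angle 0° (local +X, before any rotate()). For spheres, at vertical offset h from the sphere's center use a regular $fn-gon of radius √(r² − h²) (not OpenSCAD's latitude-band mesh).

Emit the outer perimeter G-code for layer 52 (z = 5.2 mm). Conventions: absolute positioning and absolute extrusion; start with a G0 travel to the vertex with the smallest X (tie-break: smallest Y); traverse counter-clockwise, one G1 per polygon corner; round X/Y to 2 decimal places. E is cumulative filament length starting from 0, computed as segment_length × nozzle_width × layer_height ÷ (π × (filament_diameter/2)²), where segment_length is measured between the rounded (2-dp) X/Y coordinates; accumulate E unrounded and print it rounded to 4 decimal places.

At z = 5.2 mm: the 16.5×16.5 cube contributes its full rectangle; the r=5.5 sphere at (10, 4.5) slices to a regular 16-gon of circumradius 5.492 (√(r²−h²) with h=0.3 from center); Merging all regions: the regions partially overlap (shared area 88.55 mm²), so overlapping operands fuse into one piece — 1 connected region. The outline is a single polygon with 9 vertices. Extrusion per mm of travel: 0.4 × 0.1 / (π × 0.875²) = 0.016630. Accumulating E over each segment gives final E = 1.1047.

G0 X0.00 Y0.00 Z5.20
G1 X7.04 Y0.00 E0.1171
G1 X7.90 Y-0.57 E0.1342
G1 X10.00 Y-0.99 E0.1698
G1 X12.10 Y-0.57 E0.2055
G1 X12.96 Y0.00 E0.2226
G1 X16.50 Y0.00 E0.2815
G1 X16.50 Y16.50 E0.5559
G1 X0.00 Y16.50 E0.8303
G1 X0.00 Y0.00 E1.1047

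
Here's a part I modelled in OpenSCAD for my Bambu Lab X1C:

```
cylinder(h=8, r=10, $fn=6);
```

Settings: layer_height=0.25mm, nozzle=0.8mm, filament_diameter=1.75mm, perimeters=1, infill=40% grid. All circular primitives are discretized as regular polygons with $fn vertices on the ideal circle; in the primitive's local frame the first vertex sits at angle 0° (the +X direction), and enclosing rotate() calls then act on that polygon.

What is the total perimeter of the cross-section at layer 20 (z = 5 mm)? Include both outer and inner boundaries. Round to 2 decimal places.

60.00 mm

At z = 5 mm: the r=10 cylinder gives a regular 6-gon of circumradius 10 (constant along its height) (perimeter = 2·6·10.000·sin(180°/6) = 60.00 mm). Overall, the cross-section is a single solid region. Total boundary length (outer) = 60.00 mm.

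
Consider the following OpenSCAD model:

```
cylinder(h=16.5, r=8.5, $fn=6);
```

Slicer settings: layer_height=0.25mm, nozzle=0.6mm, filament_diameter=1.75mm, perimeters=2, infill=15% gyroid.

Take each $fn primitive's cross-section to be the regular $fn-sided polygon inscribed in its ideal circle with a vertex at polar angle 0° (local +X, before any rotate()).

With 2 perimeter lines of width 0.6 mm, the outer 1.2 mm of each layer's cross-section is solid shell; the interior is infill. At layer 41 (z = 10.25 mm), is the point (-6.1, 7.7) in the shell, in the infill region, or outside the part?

At z = 10.25 mm: the r=8.5 cylinder gives a regular 6-gon of circumradius 8.5 (constant along its height). Overall, the cross-section is a single solid region. The nearest boundary edge runs (-4.25, 7.36)→(-8.50, 0.00); distance from the point to it = 1.77 mm. The point is not inside any of the regions above, so it lies outside the cross-section (1.77 mm from the nearest boundary).

outside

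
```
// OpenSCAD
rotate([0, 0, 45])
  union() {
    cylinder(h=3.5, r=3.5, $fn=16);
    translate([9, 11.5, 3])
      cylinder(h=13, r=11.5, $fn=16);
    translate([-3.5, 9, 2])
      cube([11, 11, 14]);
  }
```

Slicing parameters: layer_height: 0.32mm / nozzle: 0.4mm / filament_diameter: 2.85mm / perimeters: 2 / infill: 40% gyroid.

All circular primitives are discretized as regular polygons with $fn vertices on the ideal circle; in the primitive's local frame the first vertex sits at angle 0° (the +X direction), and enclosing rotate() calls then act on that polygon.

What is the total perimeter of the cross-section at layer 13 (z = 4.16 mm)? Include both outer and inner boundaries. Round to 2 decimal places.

77.02 mm

At z = 4.16 mm: the cylinder is not intersected at this z (z outside [0, 3.5]); the cylinder at (9, 11.5): section is a regular 16-gon, circumradius r=11.5 (perimeter = 2·16·11.500·sin(180°/16) = 71.79 mm); the cube at (-3.5, 9) (footprint 11×11) is included at this height (perimeter 44.00 mm); Combining (union): the regions partially overlap (shared area 98.19 mm²), so the edge portions inside another operand are dropped and the merged outline is re-measured after clipping — boundary = 77.02 mm; (rotated 45° about Z; rotation is an isometry so areas/perimeters/island counts are preserved). Overall, the cross-section is a single solid region. Total boundary length (outer) = 77.02 mm.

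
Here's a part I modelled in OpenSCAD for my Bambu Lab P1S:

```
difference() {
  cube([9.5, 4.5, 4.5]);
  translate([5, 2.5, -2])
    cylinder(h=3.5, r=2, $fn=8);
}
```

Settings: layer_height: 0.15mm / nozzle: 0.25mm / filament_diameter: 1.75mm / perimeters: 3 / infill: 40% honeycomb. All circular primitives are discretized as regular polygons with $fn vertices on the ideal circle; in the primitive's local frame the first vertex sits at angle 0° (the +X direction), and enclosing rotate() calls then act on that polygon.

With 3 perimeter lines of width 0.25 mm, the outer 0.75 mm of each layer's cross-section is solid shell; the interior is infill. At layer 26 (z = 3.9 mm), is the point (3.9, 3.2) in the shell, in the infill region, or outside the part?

infill

At z = 3.9 mm: the cube (footprint 9.5×4.5) is included at this height; the cylinder at (5, 2.5) does not reach this height (z outside [-2, 1.5]); Subtracting the remaining from the first: none of the subtracted shapes is present at this height, so the 9.5×4.5 cube is unchanged — 1 connected region. Overall, the cross-section is a single solid region. The nearest boundary edge runs (9.50, 4.50)→(0.00, 4.50); distance from the point to it = 1.30 mm. The point is inside the cross-section and 1.30 mm from the nearest boundary — more than the 0.75 mm shell width (3 × 0.25), so it's in the infill interior.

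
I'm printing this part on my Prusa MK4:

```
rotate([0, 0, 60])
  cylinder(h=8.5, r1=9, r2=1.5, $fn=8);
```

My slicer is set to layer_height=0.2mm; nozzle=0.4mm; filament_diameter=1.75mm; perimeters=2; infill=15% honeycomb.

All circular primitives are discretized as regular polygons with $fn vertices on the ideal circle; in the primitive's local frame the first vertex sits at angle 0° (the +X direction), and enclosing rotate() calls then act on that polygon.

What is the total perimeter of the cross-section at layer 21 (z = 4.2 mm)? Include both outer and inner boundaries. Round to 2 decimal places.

32.42 mm

At z = 4.2 mm: the cone (r1=9→r2=1.5) has section circumradius 5.294 here — a regular 8-gon (perimeter = 2·8·5.294·sin(180°/8) = 32.42 mm); (whole slice rotated 60° about Z — lengths, areas and connectivity unchanged). Overall, the cross-section is a single solid region. Total boundary length (outer) = 32.42 mm.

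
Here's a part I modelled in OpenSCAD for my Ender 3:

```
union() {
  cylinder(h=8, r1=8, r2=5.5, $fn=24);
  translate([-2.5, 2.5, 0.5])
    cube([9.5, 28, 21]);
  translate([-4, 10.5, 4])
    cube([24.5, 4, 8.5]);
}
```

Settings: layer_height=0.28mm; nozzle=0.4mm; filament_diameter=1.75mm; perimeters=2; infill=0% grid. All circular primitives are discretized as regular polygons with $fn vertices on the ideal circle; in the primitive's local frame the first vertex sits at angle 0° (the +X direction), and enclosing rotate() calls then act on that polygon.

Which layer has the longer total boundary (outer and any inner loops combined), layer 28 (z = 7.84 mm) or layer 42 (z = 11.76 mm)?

layer 28 (z = 7.84 mm)

Layer 28 (z = 7.84): the cone: at t=0.980 of its height the radius interpolates to r₁+(r₂−r₁)t = 5.550, giving a regular 24-gon of that circumradius (perimeter = 2·24·5.550·sin(180°/24) = 34.77 mm); the cube at (-2.5, 2.5) (footprint 9.5×28) is included at this height (perimeter 75.00 mm); the cube at (-4, 10.5) (footprint 24.5×4) is included at this height (perimeter 57.00 mm); Merging all regions: the regions partially overlap (shared area 55.67 mm²), so the edge portions inside another operand are dropped and the merged outline is re-measured after clipping — boundary = 121.24 mm. So its perimeter = 121.24 mm. Layer 42 (z = 11.76): the cone does not reach this height (z outside [0, 8]); the cube at (-2.5, 2.5) (footprint 9.5×28) is included at this height (perimeter 75.00 mm); the cube at (-4, 10.5) is present — its section is the full 24.5×4 rectangle (perimeter 57.00 mm); Merging all regions: the regions partially overlap (shared area 38.00 mm²), so the edge portions inside another operand are dropped and the merged outline is re-measured after clipping — boundary = 105.00 mm. So its perimeter = 105.00 mm. Layer 28 is larger (121.24 vs 105.00 mm).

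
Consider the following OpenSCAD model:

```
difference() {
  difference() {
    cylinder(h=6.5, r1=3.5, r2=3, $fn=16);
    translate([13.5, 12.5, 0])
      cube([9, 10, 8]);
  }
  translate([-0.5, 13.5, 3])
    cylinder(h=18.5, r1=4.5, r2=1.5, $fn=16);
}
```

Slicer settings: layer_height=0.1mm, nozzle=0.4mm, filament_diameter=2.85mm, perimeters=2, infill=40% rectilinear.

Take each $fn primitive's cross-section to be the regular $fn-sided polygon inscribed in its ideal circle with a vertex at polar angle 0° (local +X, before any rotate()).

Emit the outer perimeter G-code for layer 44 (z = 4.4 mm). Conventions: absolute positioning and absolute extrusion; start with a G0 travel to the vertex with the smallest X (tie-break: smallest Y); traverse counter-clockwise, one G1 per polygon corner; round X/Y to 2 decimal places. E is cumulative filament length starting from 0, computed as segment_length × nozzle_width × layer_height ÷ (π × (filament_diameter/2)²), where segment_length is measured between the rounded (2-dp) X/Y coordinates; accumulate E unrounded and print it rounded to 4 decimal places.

At z = 4.4 mm: the cone (r1=3.5→r2=3) has section circumradius 3.162 here — a regular 16-gon; the cube at (13.5, 12.5) is present — its section is the full 9×10 rectangle; Subtracting the remaining from the first: starting from the cone, the 9×10 cube at (13.5, 12.5) misses the remaining region (no effect) — 1 connected region; the cone at (-0.5, 13.5) contributes a regular 16-gon of circumradius 4.273 (interpolated between r1=4.5 and r2=1.5 at t=0.076); After the difference (first − rest): starting from that combined region, the cone at (-0.5, 13.5) misses the remaining region (no effect) — 1 connected region. The outline is a single polygon with 16 vertices. Extrusion per mm of travel: 0.4 × 0.1 / (π × 1.425²) = 0.006270. Accumulating E over each segment gives final E = 0.1238.

G0 X-3.16 Y0.00 Z4.40
G1 X-2.92 Y-1.21 E0.0077
G1 X-2.24 Y-2.24 E0.0155
G1 X-1.21 Y-2.92 E0.0232
G1 X0.00 Y-3.16 E0.0309
G1 X1.21 Y-2.92 E0.0387
G1 X2.24 Y-2.24 E0.0464
G1 X2.92 Y-1.21 E0.0542
G1 X3.16 Y0.00 E0.0619
G1 X2.92 Y1.21 E0.0696
G1 X2.24 Y2.24 E0.0774
G1 X1.21 Y2.92 E0.0851
G1 X0.00 Y3.16 E0.0928
G1 X-1.21 Y2.92 E0.1006
G1 X-2.24 Y2.24 E0.1083
G1 X-2.92 Y1.21 E0.1161
G1 X-3.16 Y0.00 E0.1238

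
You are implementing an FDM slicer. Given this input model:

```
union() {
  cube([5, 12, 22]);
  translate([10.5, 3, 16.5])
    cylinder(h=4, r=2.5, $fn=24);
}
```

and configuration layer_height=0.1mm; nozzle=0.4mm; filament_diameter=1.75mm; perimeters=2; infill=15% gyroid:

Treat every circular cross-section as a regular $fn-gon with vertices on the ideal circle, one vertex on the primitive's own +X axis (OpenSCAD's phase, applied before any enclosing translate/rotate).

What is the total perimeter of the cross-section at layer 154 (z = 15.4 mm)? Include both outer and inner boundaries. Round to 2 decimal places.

34.00 mm

At z = 15.4 mm: the cube (footprint 5×12) is included at this height (perimeter 34.00 mm); the cylinder at (10.5, 3) is absent (z outside [16.5, 20.5]); Taking the union: only the 5×12 cube is present, so the union is just that shape — boundary = 34.00 mm. Overall, the cross-section is a single solid region. Total boundary length (outer) = 34.00 mm.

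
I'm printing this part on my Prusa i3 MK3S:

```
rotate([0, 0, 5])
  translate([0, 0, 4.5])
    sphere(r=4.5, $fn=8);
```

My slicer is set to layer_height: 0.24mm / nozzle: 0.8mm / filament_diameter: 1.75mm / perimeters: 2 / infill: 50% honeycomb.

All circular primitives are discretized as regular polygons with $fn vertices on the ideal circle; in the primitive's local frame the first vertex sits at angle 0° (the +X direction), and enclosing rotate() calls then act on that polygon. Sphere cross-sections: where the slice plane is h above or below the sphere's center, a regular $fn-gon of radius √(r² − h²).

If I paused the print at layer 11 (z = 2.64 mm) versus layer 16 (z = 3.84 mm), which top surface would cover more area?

Layer 11 (z = 2.64): the r=4.5 sphere contributes a regular 8-gon of circumradius √(4.5²−1.86²) = 4.098 (area = (8/2)·4.098²·sin(360°/8) = 47.49 mm²); (rotated 5° about Z; rotation is an isometry so areas/perimeters/island counts are preserved). So its area = 47.49 mm². Layer 16 (z = 3.84): the r=4.5 sphere contributes a regular 8-gon of circumradius √(4.5²−0.66²) = 4.451 (area = (8/2)·4.451²·sin(360°/8) = 56.04 mm²); (rotated 5° about Z; rotation is an isometry so areas/perimeters/island counts are preserved). So its area = 56.04 mm². Layer 16 is larger (56.04 vs 47.49 mm²).

layer 16 (z = 3.84 mm)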